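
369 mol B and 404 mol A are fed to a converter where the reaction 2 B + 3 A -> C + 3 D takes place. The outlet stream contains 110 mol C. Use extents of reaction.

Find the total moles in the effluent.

663 mol

For C: n = n₀ + 1ξ → 110 = 0 + 1ξ, giving ξ = 110 mol.
Outlet amounts (n = n₀ + ν ξ):
  B: 369 − 2(110) = 149
  A: 404 − 3(110) = 74
  C: 0 + 1(110) = 110
  D: 0 + 3(110) = 330
Total out = 149 + 74 + 110 + 330 = 663 mol.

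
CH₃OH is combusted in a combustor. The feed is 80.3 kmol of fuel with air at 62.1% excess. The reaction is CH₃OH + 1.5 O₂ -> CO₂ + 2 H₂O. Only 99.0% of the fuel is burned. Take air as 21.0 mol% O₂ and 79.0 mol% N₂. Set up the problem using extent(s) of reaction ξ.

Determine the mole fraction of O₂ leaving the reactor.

Stoichiometric O₂ = 1.5 × 80.3 = 120.4 kmol; O₂ fed = 120.4 × 1.621 = 195.2 kmol.
N₂ fed = 195.2 × 79/21 = 734.5 kmol.
Fuel reacted = 0.99 × 80.3 → ξ = 79.5 kmol.
Outlet (n = n₀ + ν ξ):
  CH₃OH: 80.3 − 1(79.5) = 0.803
  O₂: 195.2 − 1.5(79.5) = 76
  N₂: 734.5 (inert)
  CO₂: 0 + 1(79.5) = 79.5
  H₂O: 0 + 2(79.5) = 159
Total out = 1050 kmol; y_O₂ = 76 / 1050 = 0.0724.

0.0724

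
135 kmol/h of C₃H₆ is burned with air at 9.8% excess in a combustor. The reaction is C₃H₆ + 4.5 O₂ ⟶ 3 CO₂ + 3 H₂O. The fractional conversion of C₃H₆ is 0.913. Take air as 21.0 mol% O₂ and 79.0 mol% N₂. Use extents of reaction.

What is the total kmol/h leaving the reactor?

Stoichiometric O₂ = 4.5 × 135 = 607.5 kmol/h; O₂ fed = 607.5 × 1.098 = 667 kmol/h.
N₂ fed = 667 × 79/21 = 2509 kmol/h.
Fuel reacted = 0.913 × 135 → ξ = 123.3 kmol/h.
Outlet (n = n₀ + ν ξ):
  C₃H₆: 135 − 1(123.3) = 11.74
  O₂: 667 − 4.5(123.3) = 112.4
  N₂: 2509 (inert)
  CO₂: 0 + 3(123.3) = 369.8
  H₂O: 0 + 3(123.3) = 369.8
Total out = 11.74 + 112.4 + 2509 + 369.8 + 369.8 = 3373 kmol/h.

3370 kmol/h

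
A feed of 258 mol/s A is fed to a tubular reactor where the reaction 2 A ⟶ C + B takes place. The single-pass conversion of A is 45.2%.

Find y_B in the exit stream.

A reacted = 0.452 × 258 = 116.6 mol/s; ν_A = −2, so ξ = 116.6/2 = 58.31 mol/s.
Outlet amounts (n = n₀ + ν ξ):
  A: 258 − 2(58.31) = 141.4
  C: 0 + 1(58.31) = 58.31
  B: 0 + 1(58.31) = 58.31
Total out = 258 mol/s; y_B = 58.31 / 258 = 0.226.

0.226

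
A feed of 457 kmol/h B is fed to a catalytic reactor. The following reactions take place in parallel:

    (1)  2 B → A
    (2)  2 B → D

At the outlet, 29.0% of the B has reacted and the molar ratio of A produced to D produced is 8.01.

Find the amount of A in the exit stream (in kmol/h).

58.9 kmol/h

Conversion of B: B consumed = 0.29 × 457 = 132.5 kmol/h = 2ξ₁ + 2ξ₂.
Selectivity: 1ξ₁ / (1ξ₂) = 8.01 → ξ₁ = 8.01 ξ₂.
Substitute: (2·8.01 + 2) ξ₂ = 132.5 → ξ₂ = 7.355 kmol/h, ξ₁ = 58.91 kmol/h.
Outlet amounts (n = n₀ + Σ ν·ξ):
  B: 457 − 2(58.91) − 2(7.355) = 324.5
  A: 0 + 1(58.91) = 58.91
  D: 0 + 1(7.355) = 7.355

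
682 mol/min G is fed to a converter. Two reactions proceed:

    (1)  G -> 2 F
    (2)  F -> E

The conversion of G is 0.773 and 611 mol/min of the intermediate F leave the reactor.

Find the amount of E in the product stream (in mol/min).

443 mol/min

Conversion of G: G consumed = 1ξ₁ = 0.773 × 682 → ξ₁ = 527.2 mol/min.
F balance: n_F = 0 + 2ξ₁ − 1ξ₂ = 611 → ξ₂ = (2·527.2 − 611)/1 = 443.4 mol/min.
Outlet amounts (n = n₀ + Σ ν·ξ):
  G: 682 − 1(527.2) = 154.8
  F: 0 + 2(527.2) − 1(443.4) = 611
  E: 0 + 1(443.4) = 443.4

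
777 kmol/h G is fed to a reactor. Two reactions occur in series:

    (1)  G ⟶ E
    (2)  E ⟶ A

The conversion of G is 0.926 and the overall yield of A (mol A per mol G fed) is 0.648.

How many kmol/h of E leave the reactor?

216 kmol/h

Conversion of G: G consumed = 1ξ₁ = 0.926 × 777 → ξ₁ = 719.5 kmol/h.
Yield of A: 1ξ₂ / 777 = 0.648 → ξ₂ = 503.5 kmol/h.
Outlet amounts (n = n₀ + Σ ν·ξ):
  G: 777 − 1(719.5) = 57.5
  E: 0 + 1(719.5) − 1(503.5) = 216
  A: 0 + 1(503.5) = 503.5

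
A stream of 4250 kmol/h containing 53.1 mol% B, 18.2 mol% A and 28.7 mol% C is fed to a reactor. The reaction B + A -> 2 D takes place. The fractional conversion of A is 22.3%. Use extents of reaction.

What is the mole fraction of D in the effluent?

0.0812

A reacted = 0.223 × 773.5 = 172.5 kmol/h; ν_A = −1, so ξ = 172.5/1 = 172.5 kmol/h.
Outlet amounts (n = n₀ + ν ξ):
  B: 2257 − 1(172.5) = 2084
  A: 773.5 − 1(172.5) = 601
  D: 0 + 2(172.5) = 345
  C: 1220 (inert)
Total out = 4250 kmol/h; y_D = 345 / 4250 = 0.08117.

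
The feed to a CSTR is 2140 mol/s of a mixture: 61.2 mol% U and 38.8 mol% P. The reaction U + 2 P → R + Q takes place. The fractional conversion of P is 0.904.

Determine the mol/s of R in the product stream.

P reacted = 0.904 × 830.3 = 750.6 mol/s; ν_P = −2, so ξ = 750.6/2 = 375.3 mol/s.
Outlet amounts (n = n₀ + ν ξ):
  U: 1310 − 1(375.3) = 934.4
  P: 830.3 − 2(375.3) = 79.71
  R: 0 + 1(375.3) = 375.3
  Q: 0 + 1(375.3) = 375.3

375 mol/s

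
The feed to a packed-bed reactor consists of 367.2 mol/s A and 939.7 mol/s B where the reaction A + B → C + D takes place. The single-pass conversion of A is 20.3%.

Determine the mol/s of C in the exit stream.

A reacted = 0.203 × 367.2 = 74.54 mol/s; ν_A = −1, so ξ = 74.54/1 = 74.54 mol/s.
Outlet amounts (n = n₀ + ν ξ):
  A: 367.2 − 1(74.54) = 292.7
  B: 939.7 − 1(74.54) = 865.2
  C: 0 + 1(74.54) = 74.54
  D: 0 + 1(74.54) = 74.54

74.5 mol/s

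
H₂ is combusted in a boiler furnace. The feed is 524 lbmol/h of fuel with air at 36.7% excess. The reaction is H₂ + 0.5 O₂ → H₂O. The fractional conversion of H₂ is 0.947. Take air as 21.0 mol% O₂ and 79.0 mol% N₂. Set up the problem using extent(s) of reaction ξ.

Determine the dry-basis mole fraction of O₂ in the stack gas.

0.0741

Stoichiometric O₂ = 0.5 × 524 = 262 lbmol/h; O₂ fed = 262 × 1.367 = 358.2 lbmol/h.
N₂ fed = 358.2 × 79/21 = 1347 lbmol/h.
Fuel reacted = 0.947 × 524 → ξ = 496.2 lbmol/h.
Outlet (n = n₀ + ν ξ):
  H₂: 524 − 1(496.2) = 27.77
  O₂: 358.2 − 0.5(496.2) = 110
  N₂: 1347 (inert)
  H₂O: 0 + 1(496.2) = 496.2
Dry total = 1485 lbmol/h; y_O₂ (dry) = 110 / 1485 = 0.07409.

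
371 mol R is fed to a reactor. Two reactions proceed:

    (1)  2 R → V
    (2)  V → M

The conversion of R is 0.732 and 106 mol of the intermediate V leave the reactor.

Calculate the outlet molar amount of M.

29.8 mol

Conversion of R: R consumed = 2ξ₁ = 0.732 × 371 → ξ₁ = 135.8 mol.
V balance: n_V = 0 + 1ξ₁ − 1ξ₂ = 106 → ξ₂ = (1·135.8 − 106)/1 = 29.79 mol.
Outlet amounts (n = n₀ + Σ ν·ξ):
  R: 371 − 2(135.8) = 99.43
  V: 0 + 1(135.8) − 1(29.79) = 106
  M: 0 + 1(29.79) = 29.79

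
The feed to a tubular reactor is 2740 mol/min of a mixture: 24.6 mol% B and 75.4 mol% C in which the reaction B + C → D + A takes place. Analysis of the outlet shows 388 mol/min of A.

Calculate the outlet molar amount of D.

388 mol/min

For A: n = n₀ + 1ξ → 388 = 0 + 1ξ, giving ξ = 388 mol/min.
Outlet amounts (n = n₀ + ν ξ):
  B: 674 − 1(388) = 286
  C: 2066 − 1(388) = 1678
  D: 0 + 1(388) = 388
  A: 0 + 1(388) = 388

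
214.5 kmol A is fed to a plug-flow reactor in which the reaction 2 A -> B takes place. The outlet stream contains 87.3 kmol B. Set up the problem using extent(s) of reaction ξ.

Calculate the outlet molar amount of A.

39.9 kmol

For B: n = n₀ + 1ξ → 87.3 = 0 + 1ξ, giving ξ = 87.3 kmol.
Outlet amounts (n = n₀ + ν ξ):
  A: 214.5 − 2(87.3) = 39.9
  B: 0 + 1(87.3) = 87.3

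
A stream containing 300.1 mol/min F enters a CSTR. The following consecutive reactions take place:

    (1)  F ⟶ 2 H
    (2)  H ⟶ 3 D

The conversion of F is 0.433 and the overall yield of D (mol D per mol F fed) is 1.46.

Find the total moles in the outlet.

722 mol/min

Conversion of F: F consumed = 1ξ₁ = 0.433 × 300.1 → ξ₁ = 129.9 mol/min.
Yield of D: 3ξ₂ / 300.1 = 1.46 → ξ₂ = 146 mol/min.
Outlet amounts (n = n₀ + Σ ν·ξ):
  F: 300.1 − 1(129.9) = 170.2
  H: 0 + 2(129.9) − 1(146) = 113.8
  D: 0 + 3(146) = 438.1
Total out = 170.2 + 113.8 + 438.1 = 722.1 mol/min.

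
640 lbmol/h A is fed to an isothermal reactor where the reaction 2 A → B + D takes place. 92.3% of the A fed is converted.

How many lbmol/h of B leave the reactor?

295 lbmol/h

A reacted = 0.923 × 640 = 590.7 lbmol/h; ν_A = −2, so ξ = 590.7/2 = 295.4 lbmol/h.
Outlet amounts (n = n₀ + ν ξ):
  A: 640 − 2(295.4) = 49.28
  B: 0 + 1(295.4) = 295.4
  D: 0 + 1(295.4) = 295.4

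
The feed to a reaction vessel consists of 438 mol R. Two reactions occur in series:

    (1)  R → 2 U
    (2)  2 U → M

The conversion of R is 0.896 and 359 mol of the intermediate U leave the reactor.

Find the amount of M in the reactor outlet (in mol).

Conversion of R: R consumed = 1ξ₁ = 0.896 × 438 → ξ₁ = 392.4 mol.
U balance: n_U = 0 + 2ξ₁ − 2ξ₂ = 359 → ξ₂ = (2·392.4 − 359)/2 = 212.9 mol.
Outlet amounts (n = n₀ + Σ ν·ξ):
  R: 438 − 1(392.4) = 45.55
  U: 0 + 2(392.4) − 2(212.9) = 359
  M: 0 + 1(212.9) = 212.9

213 mol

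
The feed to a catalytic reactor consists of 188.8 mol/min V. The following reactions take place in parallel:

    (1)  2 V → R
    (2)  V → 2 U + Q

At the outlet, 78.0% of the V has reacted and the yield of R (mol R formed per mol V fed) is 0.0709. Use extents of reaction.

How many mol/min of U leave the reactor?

241 mol/min

Yield of R: 1ξ₁ / 188.8 = 0.0709 → ξ₁ = 13.39 mol/min.
Conversion of V: 2ξ₁ + 1ξ₂ = 0.78 × 188.8 = 147.3 → ξ₂ = 120.5 mol/min.
Outlet amounts (n = n₀ + Σ ν·ξ):
  V: 188.8 − 2(13.39) − 1(120.5) = 41.54
  R: 0 + 1(13.39) = 13.39
  U: 0 + 2(120.5) = 241
  Q: 0 + 1(120.5) = 120.5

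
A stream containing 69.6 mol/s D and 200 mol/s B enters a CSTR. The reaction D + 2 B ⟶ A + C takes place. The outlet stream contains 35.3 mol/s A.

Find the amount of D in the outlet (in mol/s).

For A: n = n₀ + 1ξ → 35.3 = 0 + 1ξ, giving ξ = 35.3 mol/s.
Outlet amounts (n = n₀ + ν ξ):
  D: 69.6 − 1(35.3) = 34.3
  B: 200 − 2(35.3) = 129.4
  A: 0 + 1(35.3) = 35.3
  C: 0 + 1(35.3) = 35.3

34.3 mol/s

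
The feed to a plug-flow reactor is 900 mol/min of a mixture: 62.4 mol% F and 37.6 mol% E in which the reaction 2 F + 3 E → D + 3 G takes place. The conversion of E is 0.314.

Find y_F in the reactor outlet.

0.568

E reacted = 0.314 × 338.4 = 106.3 mol/min; ν_E = −3, so ξ = 106.3/3 = 35.42 mol/min.
Outlet amounts (n = n₀ + ν ξ):
  F: 561.6 − 2(35.42) = 490.8
  E: 338.4 − 3(35.42) = 232.1
  D: 0 + 1(35.42) = 35.42
  G: 0 + 3(35.42) = 106.3
Total out = 864.6 mol/min; y_F = 490.8 / 864.6 = 0.5676.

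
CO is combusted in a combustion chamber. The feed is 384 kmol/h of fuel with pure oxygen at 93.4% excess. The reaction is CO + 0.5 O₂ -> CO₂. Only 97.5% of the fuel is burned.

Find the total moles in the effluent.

568 kmol/h

Stoichiometric O₂ = 0.5 × 384 = 192 kmol/h; O₂ fed = 192 × 1.934 = 371.3 kmol/h.
Fuel reacted = 0.975 × 384 → ξ = 374.4 kmol/h.
Outlet (n = n₀ + ν ξ):
  CO: 384 − 1(374.4) = 9.6
  O₂: 371.3 − 0.5(374.4) = 184.1
  CO₂: 0 + 1(374.4) = 374.4
Total out = 9.6 + 184.1 + 374.4 = 568.1 kmol/h.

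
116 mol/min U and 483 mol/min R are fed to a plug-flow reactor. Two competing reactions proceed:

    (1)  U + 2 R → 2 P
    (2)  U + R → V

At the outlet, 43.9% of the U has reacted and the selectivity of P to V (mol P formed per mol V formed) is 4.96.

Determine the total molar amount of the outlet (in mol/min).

548 mol/min

Conversion of U: U consumed = 0.439 × 116 = 50.92 mol/min = 1ξ₁ + 1ξ₂.
Selectivity: 2ξ₁ / (1ξ₂) = 4.96 → ξ₁ = 2.48 ξ₂.
Substitute: (1·2.48 + 1) ξ₂ = 50.92 → ξ₂ = 14.63 mol/min, ξ₁ = 36.29 mol/min.
Outlet amounts (n = n₀ + Σ ν·ξ):
  U: 116 − 1(36.29) − 1(14.63) = 65.08
  R: 483 − 2(36.29) − 1(14.63) = 395.8
  P: 0 + 2(36.29) = 72.58
  V: 0 + 1(14.63) = 14.63
Total out = 65.08 + 395.8 + 72.58 + 14.63 = 548.1 mol/min.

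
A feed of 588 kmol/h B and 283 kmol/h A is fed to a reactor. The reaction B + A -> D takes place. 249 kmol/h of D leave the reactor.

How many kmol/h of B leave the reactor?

339 kmol/h

For D: n = n₀ + 1ξ → 249 = 0 + 1ξ, giving ξ = 249 kmol/h.
Outlet amounts (n = n₀ + ν ξ):
  B: 588 − 1(249) = 339
  A: 283 − 1(249) = 34
  D: 0 + 1(249) = 249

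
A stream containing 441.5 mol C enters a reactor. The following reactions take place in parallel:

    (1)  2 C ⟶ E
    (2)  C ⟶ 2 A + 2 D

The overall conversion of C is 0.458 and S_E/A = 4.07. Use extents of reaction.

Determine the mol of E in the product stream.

Conversion of C: C consumed = 0.458 × 441.5 = 202.2 mol = 2ξ₁ + 1ξ₂.
Selectivity: 1ξ₁ / (2ξ₂) = 4.07 → ξ₁ = 8.14 ξ₂.
Substitute: (2·8.14 + 1) ξ₂ = 202.2 → ξ₂ = 11.7 mol, ξ₁ = 95.25 mol.
Outlet amounts (n = n₀ + Σ ν·ξ):
  C: 441.5 − 2(95.25) − 1(11.7) = 239.3
  E: 0 + 1(95.25) = 95.25
  A: 0 + 2(11.7) = 23.4
  D: 0 + 2(11.7) = 23.4

95.3 mol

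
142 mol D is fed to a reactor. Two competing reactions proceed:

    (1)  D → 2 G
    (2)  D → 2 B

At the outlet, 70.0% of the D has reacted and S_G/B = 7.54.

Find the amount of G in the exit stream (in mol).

Conversion of D: D consumed = 0.7 × 142 = 99.4 mol = 1ξ₁ + 1ξ₂.
Selectivity: 2ξ₁ / (2ξ₂) = 7.54 → ξ₁ = 7.54 ξ₂.
Substitute: (1·7.54 + 1) ξ₂ = 99.4 → ξ₂ = 11.64 mol, ξ₁ = 87.76 mol.
Outlet amounts (n = n₀ + Σ ν·ξ):
  D: 142 − 1(87.76) − 1(11.64) = 42.6
  G: 0 + 2(87.76) = 175.5
  B: 0 + 2(11.64) = 23.28

176 mol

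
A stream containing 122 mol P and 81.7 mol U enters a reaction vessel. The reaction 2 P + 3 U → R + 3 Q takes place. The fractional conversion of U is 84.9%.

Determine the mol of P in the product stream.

75.8 mol

U reacted = 0.849 × 81.7 = 69.36 mol; ν_U = −3, so ξ = 69.36/3 = 23.12 mol.
Outlet amounts (n = n₀ + ν ξ):
  P: 122 − 2(23.12) = 75.76
  U: 81.7 − 3(23.12) = 12.34
  R: 0 + 1(23.12) = 23.12
  Q: 0 + 3(23.12) = 69.36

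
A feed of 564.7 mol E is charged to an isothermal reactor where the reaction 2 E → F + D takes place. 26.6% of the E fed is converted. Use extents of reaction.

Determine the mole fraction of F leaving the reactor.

0.133

E reacted = 0.266 × 564.7 = 150.2 mol; ν_E = −2, so ξ = 150.2/2 = 75.11 mol.
Outlet amounts (n = n₀ + ν ξ):
  E: 564.7 − 2(75.11) = 414.5
  F: 0 + 1(75.11) = 75.11
  D: 0 + 1(75.11) = 75.11
Total out = 564.7 mol; y_F = 75.11 / 564.7 = 0.133.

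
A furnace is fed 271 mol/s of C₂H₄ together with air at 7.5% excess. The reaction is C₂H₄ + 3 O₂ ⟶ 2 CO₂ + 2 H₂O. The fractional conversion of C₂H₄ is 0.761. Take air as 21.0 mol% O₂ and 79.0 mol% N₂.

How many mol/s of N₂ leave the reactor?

3290 mol/s

Stoichiometric O₂ = 3 × 271 = 813 mol/s; O₂ fed = 813 × 1.075 = 874 mol/s.
N₂ fed = 874 × 79/21 = 3288 mol/s.
Fuel reacted = 0.761 × 271 → ξ = 206.2 mol/s.
Outlet (n = n₀ + ν ξ):
  C₂H₄: 271 − 1(206.2) = 64.77
  O₂: 874 − 3(206.2) = 255.3
  N₂: 3288 (inert)
  CO₂: 0 + 2(206.2) = 412.5
  H₂O: 0 + 2(206.2) = 412.5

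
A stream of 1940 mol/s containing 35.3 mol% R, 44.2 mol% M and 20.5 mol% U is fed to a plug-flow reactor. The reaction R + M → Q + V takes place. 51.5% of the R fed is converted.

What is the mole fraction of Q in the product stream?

R reacted = 0.515 × 684.8 = 352.7 mol/s; ν_R = −1, so ξ = 352.7/1 = 352.7 mol/s.
Outlet amounts (n = n₀ + ν ξ):
  R: 684.8 − 1(352.7) = 332.1
  M: 857.5 − 1(352.7) = 504.8
  Q: 0 + 1(352.7) = 352.7
  V: 0 + 1(352.7) = 352.7
  U: 397.7 (inert)
Total out = 1940 mol/s; y_Q = 352.7 / 1940 = 0.1818.

0.182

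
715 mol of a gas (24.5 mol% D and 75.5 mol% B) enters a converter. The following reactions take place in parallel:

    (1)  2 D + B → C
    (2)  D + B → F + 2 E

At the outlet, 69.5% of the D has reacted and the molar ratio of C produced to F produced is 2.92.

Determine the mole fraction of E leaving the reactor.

0.0566

Conversion of D: D consumed = 0.695 × 175.2 = 121.7 mol = 2ξ₁ + 1ξ₂.
Selectivity: 1ξ₁ / (1ξ₂) = 2.92 → ξ₁ = 2.92 ξ₂.
Substitute: (2·2.92 + 1) ξ₂ = 121.7 → ξ₂ = 17.8 mol, ξ₁ = 51.97 mol.
Outlet amounts (n = n₀ + Σ ν·ξ):
  D: 175.2 − 2(51.97) − 1(17.8) = 53.43
  B: 539.8 − 1(51.97) − 1(17.8) = 470.1
  C: 0 + 1(51.97) = 51.97
  F: 0 + 1(17.8) = 17.8
  E: 0 + 2(17.8) = 35.6
Total out = 628.9 mol; y_E = 35.6 / 628.9 = 0.05661.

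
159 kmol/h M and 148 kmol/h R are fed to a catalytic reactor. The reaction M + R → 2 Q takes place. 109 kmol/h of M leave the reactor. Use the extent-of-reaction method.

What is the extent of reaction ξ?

For M: n = n₀ − 1ξ → 109 = 159 − 1ξ, giving ξ = 50 kmol/h.
Outlet amounts (n = n₀ + ν ξ):
  M: 159 − 1(50) = 109
  R: 148 − 1(50) = 98
  Q: 0 + 2(50) = 100

ξ = 50 kmol/h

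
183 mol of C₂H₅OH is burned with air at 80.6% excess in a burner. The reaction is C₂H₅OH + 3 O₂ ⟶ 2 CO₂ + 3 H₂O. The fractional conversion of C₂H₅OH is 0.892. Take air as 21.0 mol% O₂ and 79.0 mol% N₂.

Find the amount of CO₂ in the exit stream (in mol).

326 mol

Stoichiometric O₂ = 3 × 183 = 549 mol; O₂ fed = 549 × 1.806 = 991.5 mol.
N₂ fed = 991.5 × 79/21 = 3730 mol.
Fuel reacted = 0.892 × 183 → ξ = 163.2 mol.
Outlet (n = n₀ + ν ξ):
  C₂H₅OH: 183 − 1(163.2) = 19.76
  O₂: 991.5 − 3(163.2) = 501.8
  N₂: 3730 (inert)
  CO₂: 0 + 2(163.2) = 326.5
  H₂O: 0 + 3(163.2) = 489.7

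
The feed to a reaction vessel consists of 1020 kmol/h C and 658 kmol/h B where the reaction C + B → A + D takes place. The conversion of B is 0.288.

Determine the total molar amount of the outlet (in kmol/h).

B reacted = 0.288 × 658 = 189.5 kmol/h; ν_B = −1, so ξ = 189.5/1 = 189.5 kmol/h.
Outlet amounts (n = n₀ + ν ξ):
  C: 1020 − 1(189.5) = 830.5
  B: 658 − 1(189.5) = 468.5
  A: 0 + 1(189.5) = 189.5
  D: 0 + 1(189.5) = 189.5
Total out = 830.5 + 468.5 + 189.5 + 189.5 = 1678 kmol/h.

1680 kmol/h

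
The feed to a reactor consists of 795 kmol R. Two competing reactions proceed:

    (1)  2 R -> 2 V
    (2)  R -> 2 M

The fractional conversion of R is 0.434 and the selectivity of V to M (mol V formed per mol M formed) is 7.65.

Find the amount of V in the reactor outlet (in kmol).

324 kmol

Conversion of R: R consumed = 0.434 × 795 = 345 kmol = 2ξ₁ + 1ξ₂.
Selectivity: 2ξ₁ / (2ξ₂) = 7.65 → ξ₁ = 7.65 ξ₂.
Substitute: (2·7.65 + 1) ξ₂ = 345 → ξ₂ = 21.17 kmol, ξ₁ = 161.9 kmol.
Outlet amounts (n = n₀ + Σ ν·ξ):
  R: 795 − 2(161.9) − 1(21.17) = 450
  V: 0 + 2(161.9) = 323.9
  M: 0 + 2(21.17) = 42.33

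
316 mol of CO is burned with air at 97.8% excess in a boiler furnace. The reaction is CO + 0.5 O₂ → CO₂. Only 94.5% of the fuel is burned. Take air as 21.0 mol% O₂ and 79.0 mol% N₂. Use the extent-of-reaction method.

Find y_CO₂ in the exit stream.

Stoichiometric O₂ = 0.5 × 316 = 158 mol; O₂ fed = 158 × 1.978 = 312.5 mol.
N₂ fed = 312.5 × 79/21 = 1176 mol.
Fuel reacted = 0.945 × 316 → ξ = 298.6 mol.
Outlet (n = n₀ + ν ξ):
  CO: 316 − 1(298.6) = 17.38
  O₂: 312.5 − 0.5(298.6) = 163.2
  N₂: 1176 (inert)
  CO₂: 0 + 1(298.6) = 298.6
Total out = 1655 mol; y_CO₂ = 298.6 / 1655 = 0.1804.

0.18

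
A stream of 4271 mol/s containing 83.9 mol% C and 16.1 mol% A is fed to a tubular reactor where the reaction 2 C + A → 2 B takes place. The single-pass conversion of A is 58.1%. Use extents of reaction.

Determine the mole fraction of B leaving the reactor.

A reacted = 0.581 × 687.6 = 399.5 mol/s; ν_A = −1, so ξ = 399.5/1 = 399.5 mol/s.
Outlet amounts (n = n₀ + ν ξ):
  C: 3583 − 2(399.5) = 2784
  A: 687.6 − 1(399.5) = 288.1
  B: 0 + 2(399.5) = 799
Total out = 3871 mol/s; y_B = 799 / 3871 = 0.2064.

0.206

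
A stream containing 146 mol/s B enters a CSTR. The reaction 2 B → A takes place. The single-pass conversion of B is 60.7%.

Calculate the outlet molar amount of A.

44.3 mol/s

B reacted = 0.607 × 146 = 88.62 mol/s; ν_B = −2, so ξ = 88.62/2 = 44.31 mol/s.
Outlet amounts (n = n₀ + ν ξ):
  B: 146 − 2(44.31) = 57.38
  A: 0 + 1(44.31) = 44.31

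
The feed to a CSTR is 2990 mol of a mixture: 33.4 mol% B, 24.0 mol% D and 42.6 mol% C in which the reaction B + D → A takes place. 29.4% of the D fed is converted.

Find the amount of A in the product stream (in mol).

D reacted = 0.294 × 717.6 = 211 mol; ν_D = −1, so ξ = 211/1 = 211 mol.
Outlet amounts (n = n₀ + ν ξ):
  B: 998.7 − 1(211) = 787.7
  D: 717.6 − 1(211) = 506.6
  A: 0 + 1(211) = 211
  C: 1274 (inert)

211 mol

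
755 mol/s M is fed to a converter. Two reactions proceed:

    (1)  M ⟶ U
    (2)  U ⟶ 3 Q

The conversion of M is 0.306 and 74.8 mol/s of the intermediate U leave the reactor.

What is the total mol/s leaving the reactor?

1070 mol/s

Conversion of M: M consumed = 1ξ₁ = 0.306 × 755 → ξ₁ = 231 mol/s.
U balance: n_U = 0 + 1ξ₁ − 1ξ₂ = 74.8 → ξ₂ = (1·231 − 74.8)/1 = 156.2 mol/s.
Outlet amounts (n = n₀ + Σ ν·ξ):
  M: 755 − 1(231) = 524
  U: 0 + 1(231) − 1(156.2) = 74.8
  Q: 0 + 3(156.2) = 468.7
Total out = 524 + 74.8 + 468.7 = 1067 mol/s.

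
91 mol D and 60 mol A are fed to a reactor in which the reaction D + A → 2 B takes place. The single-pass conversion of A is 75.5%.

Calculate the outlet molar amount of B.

90.6 mol

A reacted = 0.755 × 60 = 45.3 mol; ν_A = −1, so ξ = 45.3/1 = 45.3 mol.
Outlet amounts (n = n₀ + ν ξ):
  D: 91 − 1(45.3) = 45.7
  A: 60 − 1(45.3) = 14.7
  B: 0 + 2(45.3) = 90.6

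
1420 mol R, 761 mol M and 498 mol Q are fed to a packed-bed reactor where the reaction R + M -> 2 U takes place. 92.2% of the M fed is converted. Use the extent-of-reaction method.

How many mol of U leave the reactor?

M reacted = 0.922 × 761 = 701.6 mol; ν_M = −1, so ξ = 701.6/1 = 701.6 mol.
Outlet amounts (n = n₀ + ν ξ):
  R: 1420 − 1(701.6) = 718.4
  M: 761 − 1(701.6) = 59.36
  U: 0 + 2(701.6) = 1403
  Q: 498 (inert)

1400 mol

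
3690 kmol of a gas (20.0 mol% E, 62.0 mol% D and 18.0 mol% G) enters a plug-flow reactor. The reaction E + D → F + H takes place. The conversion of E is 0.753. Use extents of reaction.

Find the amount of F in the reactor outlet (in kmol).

556 kmol

E reacted = 0.753 × 738 = 555.7 kmol; ν_E = −1, so ξ = 555.7/1 = 555.7 kmol.
Outlet amounts (n = n₀ + ν ξ):
  E: 738 − 1(555.7) = 182.3
  D: 2288 − 1(555.7) = 1732
  F: 0 + 1(555.7) = 555.7
  H: 0 + 1(555.7) = 555.7
  G: 664.2 (inert)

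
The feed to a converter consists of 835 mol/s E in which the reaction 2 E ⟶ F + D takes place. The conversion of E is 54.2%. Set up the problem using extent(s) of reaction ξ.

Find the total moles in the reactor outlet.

835 mol/s

E reacted = 0.542 × 835 = 452.6 mol/s; ν_E = −2, so ξ = 452.6/2 = 226.3 mol/s.
Outlet amounts (n = n₀ + ν ξ):
  E: 835 − 2(226.3) = 382.4
  F: 0 + 1(226.3) = 226.3
  D: 0 + 1(226.3) = 226.3
Total out = 382.4 + 226.3 + 226.3 = 835 mol/s.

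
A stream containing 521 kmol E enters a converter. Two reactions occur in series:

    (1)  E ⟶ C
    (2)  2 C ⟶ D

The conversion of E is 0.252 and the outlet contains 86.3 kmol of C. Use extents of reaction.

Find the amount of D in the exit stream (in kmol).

Conversion of E: E consumed = 1ξ₁ = 0.252 × 521 → ξ₁ = 131.3 kmol.
C balance: n_C = 0 + 1ξ₁ − 2ξ₂ = 86.3 → ξ₂ = (1·131.3 − 86.3)/2 = 22.5 kmol.
Outlet amounts (n = n₀ + Σ ν·ξ):
  E: 521 − 1(131.3) = 389.7
  C: 0 + 1(131.3) − 2(22.5) = 86.3
  D: 0 + 1(22.5) = 22.5

22.5 kmol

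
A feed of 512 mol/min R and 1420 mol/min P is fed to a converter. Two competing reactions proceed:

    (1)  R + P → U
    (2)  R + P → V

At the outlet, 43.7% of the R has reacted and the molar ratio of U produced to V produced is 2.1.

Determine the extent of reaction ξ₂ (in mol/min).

ξ₂ = 72.2 mol/min

Conversion of R: R consumed = 0.437 × 512 = 223.7 mol/min = 1ξ₁ + 1ξ₂.
Selectivity: 1ξ₁ / (1ξ₂) = 2.1 → ξ₁ = 2.1 ξ₂.
Substitute: (1·2.1 + 1) ξ₂ = 223.7 → ξ₂ = 72.18 mol/min, ξ₁ = 151.6 mol/min.
Outlet amounts (n = n₀ + Σ ν·ξ):
  R: 512 − 1(151.6) − 1(72.18) = 288.3
  P: 1420 − 1(151.6) − 1(72.18) = 1196
  U: 0 + 1(151.6) = 151.6
  V: 0 + 1(72.18) = 72.18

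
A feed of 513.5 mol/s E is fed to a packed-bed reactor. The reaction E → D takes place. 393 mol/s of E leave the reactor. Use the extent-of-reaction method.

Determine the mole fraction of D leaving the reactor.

0.235

For E: n = n₀ − 1ξ → 393 = 513.5 − 1ξ, giving ξ = 120.5 mol/s.
Outlet amounts (n = n₀ + ν ξ):
  E: 513.5 − 1(120.5) = 393
  D: 0 + 1(120.5) = 120.5
Total out = 513.5 mol/s; y_D = 120.5 / 513.5 = 0.2347.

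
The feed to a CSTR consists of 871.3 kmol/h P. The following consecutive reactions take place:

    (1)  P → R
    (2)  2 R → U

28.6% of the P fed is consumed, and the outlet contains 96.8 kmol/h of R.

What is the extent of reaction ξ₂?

ξ₂ = 76.2 kmol/h

Conversion of P: P consumed = 1ξ₁ = 0.286 × 871.3 → ξ₁ = 249.2 kmol/h.
R balance: n_R = 0 + 1ξ₁ − 2ξ₂ = 96.8 → ξ₂ = (1·249.2 − 96.8)/2 = 76.2 kmol/h.
Outlet amounts (n = n₀ + Σ ν·ξ):
  P: 871.3 − 1(249.2) = 622.1
  R: 0 + 1(249.2) − 2(76.2) = 96.8
  U: 0 + 1(76.2) = 76.2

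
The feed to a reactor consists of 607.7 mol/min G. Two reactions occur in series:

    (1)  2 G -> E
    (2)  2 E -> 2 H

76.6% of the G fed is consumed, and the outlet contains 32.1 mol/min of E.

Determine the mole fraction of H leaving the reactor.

Conversion of G: G consumed = 2ξ₁ = 0.766 × 607.7 → ξ₁ = 232.7 mol/min.
E balance: n_E = 0 + 1ξ₁ − 2ξ₂ = 32.1 → ξ₂ = (1·232.7 − 32.1)/2 = 100.3 mol/min.
Outlet amounts (n = n₀ + Σ ν·ξ):
  G: 607.7 − 2(232.7) = 142.2
  E: 0 + 1(232.7) − 2(100.3) = 32.1
  H: 0 + 2(100.3) = 200.6
Total out = 375 mol/min; y_H = 200.6 / 375 = 0.5351.

0.535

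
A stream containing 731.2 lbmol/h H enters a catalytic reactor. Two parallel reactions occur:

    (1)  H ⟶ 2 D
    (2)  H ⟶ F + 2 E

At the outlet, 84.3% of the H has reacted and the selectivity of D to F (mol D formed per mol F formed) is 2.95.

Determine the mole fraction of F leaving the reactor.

Conversion of H: H consumed = 0.843 × 731.2 = 616.4 lbmol/h = 1ξ₁ + 1ξ₂.
Selectivity: 2ξ₁ / (1ξ₂) = 2.95 → ξ₁ = 1.475 ξ₂.
Substitute: (1·1.475 + 1) ξ₂ = 616.4 → ξ₂ = 249.1 lbmol/h, ξ₁ = 367.4 lbmol/h.
Outlet amounts (n = n₀ + Σ ν·ξ):
  H: 731.2 − 1(367.4) − 1(249.1) = 114.8
  D: 0 + 2(367.4) = 734.7
  F: 0 + 1(249.1) = 249.1
  E: 0 + 2(249.1) = 498.1
Total out = 1597 lbmol/h; y_F = 249.1 / 1597 = 0.156.

0.156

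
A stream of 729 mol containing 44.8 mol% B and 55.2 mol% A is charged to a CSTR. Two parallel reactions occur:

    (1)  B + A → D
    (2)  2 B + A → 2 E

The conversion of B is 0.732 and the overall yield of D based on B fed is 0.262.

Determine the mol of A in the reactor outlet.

Yield of D: 1ξ₁ / 326.6 = 0.262 → ξ₁ = 85.57 mol.
Conversion of B: 1ξ₁ + 2ξ₂ = 0.732 × 326.6 = 239.1 → ξ₂ = 76.75 mol.
Outlet amounts (n = n₀ + Σ ν·ξ):
  B: 326.6 − 1(85.57) − 2(76.75) = 87.53
  A: 402.4 − 1(85.57) − 1(76.75) = 240.1
  D: 0 + 1(85.57) = 85.57
  E: 0 + 2(76.75) = 153.5

240 mol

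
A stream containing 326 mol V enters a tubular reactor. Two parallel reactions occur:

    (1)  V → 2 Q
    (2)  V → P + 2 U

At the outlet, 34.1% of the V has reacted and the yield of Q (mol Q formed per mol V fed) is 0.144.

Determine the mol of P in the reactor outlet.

Yield of Q: 2ξ₁ / 326 = 0.144 → ξ₁ = 23.47 mol.
Conversion of V: 1ξ₁ + 1ξ₂ = 0.341 × 326 = 111.2 → ξ₂ = 87.69 mol.
Outlet amounts (n = n₀ + Σ ν·ξ):
  V: 326 − 1(23.47) − 1(87.69) = 214.8
  Q: 0 + 2(23.47) = 46.94
  P: 0 + 1(87.69) = 87.69
  U: 0 + 2(87.69) = 175.4

87.7 mol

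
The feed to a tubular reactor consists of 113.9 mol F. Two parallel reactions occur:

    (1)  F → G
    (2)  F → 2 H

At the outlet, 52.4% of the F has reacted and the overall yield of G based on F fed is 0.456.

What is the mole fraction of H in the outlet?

Yield of G: 1ξ₁ / 113.9 = 0.456 → ξ₁ = 51.94 mol.
Conversion of F: 1ξ₁ + 1ξ₂ = 0.524 × 113.9 = 59.68 → ξ₂ = 7.745 mol.
Outlet amounts (n = n₀ + Σ ν·ξ):
  F: 113.9 − 1(51.94) − 1(7.745) = 54.22
  G: 0 + 1(51.94) = 51.94
  H: 0 + 2(7.745) = 15.49
Total out = 121.6 mol; y_H = 15.49 / 121.6 = 0.1273.

0.127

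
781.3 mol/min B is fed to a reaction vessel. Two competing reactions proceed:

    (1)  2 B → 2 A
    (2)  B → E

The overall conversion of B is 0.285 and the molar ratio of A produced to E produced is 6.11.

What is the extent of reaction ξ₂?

Conversion of B: B consumed = 0.285 × 781.3 = 222.7 mol/min = 2ξ₁ + 1ξ₂.
Selectivity: 2ξ₁ / (1ξ₂) = 6.11 → ξ₁ = 3.055 ξ₂.
Substitute: (2·3.055 + 1) ξ₂ = 222.7 → ξ₂ = 31.32 mol/min, ξ₁ = 95.68 mol/min.
Outlet amounts (n = n₀ + Σ ν·ξ):
  B: 781.3 − 2(95.68) − 1(31.32) = 558.6
  A: 0 + 2(95.68) = 191.4
  E: 0 + 1(31.32) = 31.32

ξ₂ = 31.3 mol/min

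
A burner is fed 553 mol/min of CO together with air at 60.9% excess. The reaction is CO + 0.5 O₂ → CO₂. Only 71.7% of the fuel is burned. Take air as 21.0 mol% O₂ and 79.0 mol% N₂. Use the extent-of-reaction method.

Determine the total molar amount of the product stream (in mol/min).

2470 mol/min

Stoichiometric O₂ = 0.5 × 553 = 276.5 mol/min; O₂ fed = 276.5 × 1.609 = 444.9 mol/min.
N₂ fed = 444.9 × 79/21 = 1674 mol/min.
Fuel reacted = 0.717 × 553 → ξ = 396.5 mol/min.
Outlet (n = n₀ + ν ξ):
  CO: 553 − 1(396.5) = 156.5
  O₂: 444.9 − 0.5(396.5) = 246.6
  N₂: 1674 (inert)
  CO₂: 0 + 1(396.5) = 396.5
Total out = 156.5 + 246.6 + 1674 + 396.5 = 2473 mol/min.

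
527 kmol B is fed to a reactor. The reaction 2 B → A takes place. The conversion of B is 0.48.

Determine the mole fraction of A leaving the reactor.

B reacted = 0.48 × 527 = 253 kmol; ν_B = −2, so ξ = 253/2 = 126.5 kmol.
Outlet amounts (n = n₀ + ν ξ):
  B: 527 − 2(126.5) = 274
  A: 0 + 1(126.5) = 126.5
Total out = 400.5 kmol; y_A = 126.5 / 400.5 = 0.3158.

0.316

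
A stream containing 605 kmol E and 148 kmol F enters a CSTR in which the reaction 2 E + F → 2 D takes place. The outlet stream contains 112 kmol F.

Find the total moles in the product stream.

717 kmol

For F: n = n₀ − 1ξ → 112 = 148 − 1ξ, giving ξ = 36 kmol.
Outlet amounts (n = n₀ + ν ξ):
  E: 605 − 2(36) = 533
  F: 148 − 1(36) = 112
  D: 0 + 2(36) = 72
Total out = 533 + 112 + 72 = 717 kmol.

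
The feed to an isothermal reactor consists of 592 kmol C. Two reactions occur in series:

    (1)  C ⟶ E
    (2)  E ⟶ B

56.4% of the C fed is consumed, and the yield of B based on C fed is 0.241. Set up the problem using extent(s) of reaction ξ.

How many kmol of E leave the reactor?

191 kmol

Conversion of C: C consumed = 1ξ₁ = 0.564 × 592 → ξ₁ = 333.9 kmol.
Yield of B: 1ξ₂ / 592 = 0.241 → ξ₂ = 142.7 kmol.
Outlet amounts (n = n₀ + Σ ν·ξ):
  C: 592 − 1(333.9) = 258.1
  E: 0 + 1(333.9) − 1(142.7) = 191.2
  B: 0 + 1(142.7) = 142.7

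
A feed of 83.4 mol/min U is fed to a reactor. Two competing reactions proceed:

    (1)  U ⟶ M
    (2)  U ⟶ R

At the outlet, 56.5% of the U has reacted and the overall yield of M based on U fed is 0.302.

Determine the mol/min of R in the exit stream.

Yield of M: 1ξ₁ / 83.4 = 0.302 → ξ₁ = 25.19 mol/min.
Conversion of U: 1ξ₁ + 1ξ₂ = 0.565 × 83.4 = 47.12 → ξ₂ = 21.93 mol/min.
Outlet amounts (n = n₀ + Σ ν·ξ):
  U: 83.4 − 1(25.19) − 1(21.93) = 36.28
  M: 0 + 1(25.19) = 25.19
  R: 0 + 1(21.93) = 21.93

21.9 mol/min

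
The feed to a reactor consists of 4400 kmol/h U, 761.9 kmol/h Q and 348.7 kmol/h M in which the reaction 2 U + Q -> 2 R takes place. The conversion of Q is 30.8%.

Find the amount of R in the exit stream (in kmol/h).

Q reacted = 0.308 × 761.9 = 234.7 kmol/h; ν_Q = −1, so ξ = 234.7/1 = 234.7 kmol/h.
Outlet amounts (n = n₀ + ν ξ):
  U: 4400 − 2(234.7) = 3931
  Q: 761.9 − 1(234.7) = 527.2
  R: 0 + 2(234.7) = 469.3
  M: 348.7 (inert)

469 kmol/h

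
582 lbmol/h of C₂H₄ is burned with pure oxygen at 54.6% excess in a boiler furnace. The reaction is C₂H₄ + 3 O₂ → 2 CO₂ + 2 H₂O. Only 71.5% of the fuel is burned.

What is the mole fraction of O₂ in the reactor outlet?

0.442

Stoichiometric O₂ = 3 × 582 = 1746 lbmol/h; O₂ fed = 1746 × 1.546 = 2699 lbmol/h.
Fuel reacted = 0.715 × 582 → ξ = 416.1 lbmol/h.
Outlet (n = n₀ + ν ξ):
  C₂H₄: 582 − 1(416.1) = 165.9
  O₂: 2699 − 3(416.1) = 1451
  CO₂: 0 + 2(416.1) = 832.3
  H₂O: 0 + 2(416.1) = 832.3
Total out = 3281 lbmol/h; y_O₂ = 1451 / 3281 = 0.4422.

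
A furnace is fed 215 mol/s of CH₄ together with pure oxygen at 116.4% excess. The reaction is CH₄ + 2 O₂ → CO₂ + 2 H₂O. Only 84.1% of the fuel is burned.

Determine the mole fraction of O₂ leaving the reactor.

Stoichiometric O₂ = 2 × 215 = 430 mol/s; O₂ fed = 430 × 2.164 = 930.5 mol/s.
Fuel reacted = 0.841 × 215 → ξ = 180.8 mol/s.
Outlet (n = n₀ + ν ξ):
  CH₄: 215 − 1(180.8) = 34.19
  O₂: 930.5 − 2(180.8) = 568.9
  CO₂: 0 + 1(180.8) = 180.8
  H₂O: 0 + 2(180.8) = 361.6
Total out = 1146 mol/s; y_O₂ = 568.9 / 1146 = 0.4966.

0.497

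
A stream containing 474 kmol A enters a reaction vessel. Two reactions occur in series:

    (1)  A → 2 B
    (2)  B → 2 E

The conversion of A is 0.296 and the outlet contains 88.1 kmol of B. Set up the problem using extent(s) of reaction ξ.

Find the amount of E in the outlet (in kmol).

385 kmol

Conversion of A: A consumed = 1ξ₁ = 0.296 × 474 → ξ₁ = 140.3 kmol.
B balance: n_B = 0 + 2ξ₁ − 1ξ₂ = 88.1 → ξ₂ = (2·140.3 − 88.1)/1 = 192.5 kmol.
Outlet amounts (n = n₀ + Σ ν·ξ):
  A: 474 − 1(140.3) = 333.7
  B: 0 + 2(140.3) − 1(192.5) = 88.1
  E: 0 + 2(192.5) = 385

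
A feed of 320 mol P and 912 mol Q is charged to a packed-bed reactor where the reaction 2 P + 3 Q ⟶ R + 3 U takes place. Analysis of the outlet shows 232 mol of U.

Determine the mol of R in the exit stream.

For U: n = n₀ + 3ξ → 232 = 0 + 3ξ, giving ξ = 77.33 mol.
Outlet amounts (n = n₀ + ν ξ):
  P: 320 − 2(77.33) = 165.3
  Q: 912 − 3(77.33) = 680
  R: 0 + 1(77.33) = 77.33
  U: 0 + 3(77.33) = 232

77.3 mol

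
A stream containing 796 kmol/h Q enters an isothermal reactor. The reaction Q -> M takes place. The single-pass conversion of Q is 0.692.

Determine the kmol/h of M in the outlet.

Q reacted = 0.692 × 796 = 550.8 kmol/h; ν_Q = −1, so ξ = 550.8/1 = 550.8 kmol/h.
Outlet amounts (n = n₀ + ν ξ):
  Q: 796 − 1(550.8) = 245.2
  M: 0 + 1(550.8) = 550.8

551 kmol/h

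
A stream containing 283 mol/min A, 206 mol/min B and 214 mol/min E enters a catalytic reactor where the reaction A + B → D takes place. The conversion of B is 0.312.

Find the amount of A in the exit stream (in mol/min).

B reacted = 0.312 × 206 = 64.27 mol/min; ν_B = −1, so ξ = 64.27/1 = 64.27 mol/min.
Outlet amounts (n = n₀ + ν ξ):
  A: 283 − 1(64.27) = 218.7
  B: 206 − 1(64.27) = 141.7
  D: 0 + 1(64.27) = 64.27
  E: 214 (inert)

219 mol/min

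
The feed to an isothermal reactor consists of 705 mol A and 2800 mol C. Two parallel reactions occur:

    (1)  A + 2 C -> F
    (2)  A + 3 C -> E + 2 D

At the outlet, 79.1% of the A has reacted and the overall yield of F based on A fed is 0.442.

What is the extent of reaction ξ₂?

Yield of F: 1ξ₁ / 705 = 0.442 → ξ₁ = 311.6 mol.
Conversion of A: 1ξ₁ + 1ξ₂ = 0.791 × 705 = 557.7 → ξ₂ = 246 mol.
Outlet amounts (n = n₀ + Σ ν·ξ):
  A: 705 − 1(311.6) − 1(246) = 147.3
  C: 2800 − 2(311.6) − 3(246) = 1439
  F: 0 + 1(311.6) = 311.6
  E: 0 + 1(246) = 246
  D: 0 + 2(246) = 492.1

ξ₂ = 246 mol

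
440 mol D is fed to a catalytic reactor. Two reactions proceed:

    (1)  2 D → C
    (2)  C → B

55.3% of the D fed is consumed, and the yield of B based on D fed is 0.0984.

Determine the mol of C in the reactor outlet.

78.4 mol

Conversion of D: D consumed = 2ξ₁ = 0.553 × 440 → ξ₁ = 121.7 mol.
Yield of B: 1ξ₂ / 440 = 0.0984 → ξ₂ = 43.3 mol.
Outlet amounts (n = n₀ + Σ ν·ξ):
  D: 440 − 2(121.7) = 196.7
  C: 0 + 1(121.7) − 1(43.3) = 78.36
  B: 0 + 1(43.3) = 43.3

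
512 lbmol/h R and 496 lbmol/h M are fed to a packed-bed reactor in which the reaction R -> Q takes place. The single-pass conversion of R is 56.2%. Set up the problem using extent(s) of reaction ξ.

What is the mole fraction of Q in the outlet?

R reacted = 0.562 × 512 = 287.7 lbmol/h; ν_R = −1, so ξ = 287.7/1 = 287.7 lbmol/h.
Outlet amounts (n = n₀ + ν ξ):
  R: 512 − 1(287.7) = 224.3
  Q: 0 + 1(287.7) = 287.7
  M: 496 (inert)
Total out = 1008 lbmol/h; y_Q = 287.7 / 1008 = 0.2855.

0.285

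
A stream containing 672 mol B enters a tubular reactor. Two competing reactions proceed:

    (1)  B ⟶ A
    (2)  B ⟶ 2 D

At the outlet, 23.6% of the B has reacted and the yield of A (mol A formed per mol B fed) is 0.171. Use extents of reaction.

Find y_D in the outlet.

Yield of A: 1ξ₁ / 672 = 0.171 → ξ₁ = 114.9 mol.
Conversion of B: 1ξ₁ + 1ξ₂ = 0.236 × 672 = 158.6 → ξ₂ = 43.68 mol.
Outlet amounts (n = n₀ + Σ ν·ξ):
  B: 672 − 1(114.9) − 1(43.68) = 513.4
  A: 0 + 1(114.9) = 114.9
  D: 0 + 2(43.68) = 87.36
Total out = 715.7 mol; y_D = 87.36 / 715.7 = 0.1221.

0.122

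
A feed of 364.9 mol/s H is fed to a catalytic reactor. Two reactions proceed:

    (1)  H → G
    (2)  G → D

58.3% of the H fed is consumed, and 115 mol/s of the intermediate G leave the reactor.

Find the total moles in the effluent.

Conversion of H: H consumed = 1ξ₁ = 0.583 × 364.9 → ξ₁ = 212.7 mol/s.
G balance: n_G = 0 + 1ξ₁ − 1ξ₂ = 115 → ξ₂ = (1·212.7 − 115)/1 = 97.74 mol/s.
Outlet amounts (n = n₀ + Σ ν·ξ):
  H: 364.9 − 1(212.7) = 152.2
  G: 0 + 1(212.7) − 1(97.74) = 115
  D: 0 + 1(97.74) = 97.74
Total out = 152.2 + 115 + 97.74 = 364.9 mol/s.

365 mol/s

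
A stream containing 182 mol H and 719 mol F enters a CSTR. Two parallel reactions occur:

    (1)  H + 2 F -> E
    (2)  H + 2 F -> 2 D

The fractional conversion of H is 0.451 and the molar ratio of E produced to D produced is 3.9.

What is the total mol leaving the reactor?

Conversion of H: H consumed = 0.451 × 182 = 82.08 mol = 1ξ₁ + 1ξ₂.
Selectivity: 1ξ₁ / (2ξ₂) = 3.9 → ξ₁ = 7.8 ξ₂.
Substitute: (1·7.8 + 1) ξ₂ = 82.08 → ξ₂ = 9.328 mol, ξ₁ = 72.75 mol.
Outlet amounts (n = n₀ + Σ ν·ξ):
  H: 182 − 1(72.75) − 1(9.328) = 99.92
  F: 719 − 2(72.75) − 2(9.328) = 554.8
  E: 0 + 1(72.75) = 72.75
  D: 0 + 2(9.328) = 18.66
Total out = 99.92 + 554.8 + 72.75 + 18.66 = 746.2 mol.

746 mol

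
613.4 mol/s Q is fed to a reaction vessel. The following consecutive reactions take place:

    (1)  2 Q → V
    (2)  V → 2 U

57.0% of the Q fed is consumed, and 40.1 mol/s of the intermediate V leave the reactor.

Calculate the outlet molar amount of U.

Conversion of Q: Q consumed = 2ξ₁ = 0.57 × 613.4 → ξ₁ = 174.8 mol/s.
V balance: n_V = 0 + 1ξ₁ − 1ξ₂ = 40.1 → ξ₂ = (1·174.8 − 40.1)/1 = 134.7 mol/s.
Outlet amounts (n = n₀ + Σ ν·ξ):
  Q: 613.4 − 2(174.8) = 263.8
  V: 0 + 1(174.8) − 1(134.7) = 40.1
  U: 0 + 2(134.7) = 269.4

269 mol/s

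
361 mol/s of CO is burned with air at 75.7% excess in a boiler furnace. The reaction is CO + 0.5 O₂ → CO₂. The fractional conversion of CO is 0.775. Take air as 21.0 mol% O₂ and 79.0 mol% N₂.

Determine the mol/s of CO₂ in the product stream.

280 mol/s

Stoichiometric O₂ = 0.5 × 361 = 180.5 mol/s; O₂ fed = 180.5 × 1.757 = 317.1 mol/s.
N₂ fed = 317.1 × 79/21 = 1193 mol/s.
Fuel reacted = 0.775 × 361 → ξ = 279.8 mol/s.
Outlet (n = n₀ + ν ξ):
  CO: 361 − 1(279.8) = 81.22
  O₂: 317.1 − 0.5(279.8) = 177.3
  N₂: 1193 (inert)
  CO₂: 0 + 1(279.8) = 279.8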